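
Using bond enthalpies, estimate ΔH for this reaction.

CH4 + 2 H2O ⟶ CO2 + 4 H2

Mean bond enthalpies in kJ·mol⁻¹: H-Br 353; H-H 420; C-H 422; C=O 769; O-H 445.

Bonds broken (reactants):
  C-H: 4 × 422 = 1688
  O-H: 4 × 445 = 1780
  Σ(broken) = 3468 kJ
Bonds formed (products):
  C=O: 2 × 769 = 1538
  H-H: 4 × 420 = 1680
  Σ(formed) = 3218 kJ
ΔH = Σ(broken) − Σ(formed) = 3468 − 3218 = +250 kJ

ΔH ≈ +250 kJ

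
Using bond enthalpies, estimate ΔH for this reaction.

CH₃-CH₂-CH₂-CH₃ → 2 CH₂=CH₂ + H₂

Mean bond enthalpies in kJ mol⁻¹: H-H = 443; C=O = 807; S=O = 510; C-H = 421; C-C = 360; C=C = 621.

Bonds broken (reactants):
  C-C: 3 × 360 = 1080
  C-H: 10 × 421 = 4210
  Σ(broken) = 5290 kJ
Bonds formed (products):
  C-H: 8 × 421 = 3368
  C=C: 2 × 621 = 1242
  H-H: 1 × 443 = 443
  Σ(formed) = 5053 kJ
ΔH = Σ(broken) − Σ(formed) = 5290 − 5053 = +237 kJ

ΔH ≈ +237 kJ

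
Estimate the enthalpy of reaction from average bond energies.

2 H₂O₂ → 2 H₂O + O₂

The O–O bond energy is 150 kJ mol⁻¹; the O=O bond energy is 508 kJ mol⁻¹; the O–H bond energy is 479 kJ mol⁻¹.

Bonds broken (reactants):
  O–H: 4 × 479 = 1916
  O–O: 2 × 150 = 300
  Σ(broken) = 2216 kJ
Bonds formed (products):
  O–H: 4 × 479 = 1916
  O=O: 1 × 508 = 508
  Σ(formed) = 2424 kJ
ΔH = Σ(broken) − Σ(formed) = 2216 − 2424 = −208 kJ

ΔH ≈ −208 kJ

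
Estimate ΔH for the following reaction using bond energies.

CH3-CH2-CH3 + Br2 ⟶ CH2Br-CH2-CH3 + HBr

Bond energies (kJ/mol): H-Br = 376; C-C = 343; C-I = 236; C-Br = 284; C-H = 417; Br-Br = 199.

ΔH ≈ −44 kJ

Bonds broken (reactants):
  Br-Br: 1 × 199 = 199
  C-C: 2 × 343 = 686
  C-H: 8 × 417 = 3336
  Σ(broken) = 4221 kJ
Bonds formed (products):
  C-Br: 1 × 284 = 284
  C-C: 2 × 343 = 686
  C-H: 7 × 417 = 2919
  H-Br: 1 × 376 = 376
  Σ(formed) = 4265 kJ
ΔH = Σ(broken) − Σ(formed) = 4221 − 4265 = −44 kJ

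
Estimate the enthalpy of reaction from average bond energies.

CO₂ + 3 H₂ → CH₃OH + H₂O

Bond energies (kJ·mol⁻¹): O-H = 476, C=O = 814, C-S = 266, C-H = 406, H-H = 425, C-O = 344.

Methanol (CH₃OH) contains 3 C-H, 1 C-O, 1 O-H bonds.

ΔH ≈ −87 kJ

Bonds broken (reactants):
  C=O: 2 × 814 = 1628
  H-H: 3 × 425 = 1275
  Σ(broken) = 2903 kJ
Bonds formed (products):
  C-H: 3 × 406 = 1218
  C-O: 1 × 344 = 344
  O-H: 3 × 476 = 1428
  Σ(formed) = 2990 kJ
ΔH = Σ(broken) − Σ(formed) = 2903 − 2990 = −87 kJ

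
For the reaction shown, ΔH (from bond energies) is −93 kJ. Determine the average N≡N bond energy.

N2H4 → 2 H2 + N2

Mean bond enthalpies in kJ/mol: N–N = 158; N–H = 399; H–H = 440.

D(N≡N) ≈ 967 kJ/mol

Let D be the N≡N bond energy.
Σ(broken) = 4×399 + 1×158 = 1754
Σ(formed) = 2×440 + 1×D = 880 + D
ΔH = Σ(broken) − Σ(formed) = (1754) − (880 + D) = +874 − D
Setting this equal to −93 kJ gives D = 967 kJ/mol.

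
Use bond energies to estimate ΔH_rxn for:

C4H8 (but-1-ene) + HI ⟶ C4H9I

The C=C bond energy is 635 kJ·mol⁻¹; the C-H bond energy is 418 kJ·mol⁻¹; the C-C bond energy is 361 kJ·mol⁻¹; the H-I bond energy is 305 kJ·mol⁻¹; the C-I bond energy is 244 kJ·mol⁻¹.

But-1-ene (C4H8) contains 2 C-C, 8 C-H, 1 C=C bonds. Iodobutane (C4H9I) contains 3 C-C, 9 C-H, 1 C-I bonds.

Bonds broken (reactants):
  C-C: 2 × 361 = 722
  C-H: 8 × 418 = 3344
  C=C: 1 × 635 = 635
  H-I: 1 × 305 = 305
  Σ(broken) = 5006 kJ
Bonds formed (products):
  C-C: 3 × 361 = 1083
  C-H: 9 × 418 = 3762
  C-I: 1 × 244 = 244
  Σ(formed) = 5089 kJ
ΔH = Σ(broken) − Σ(formed) = 5006 − 5089 = −83 kJ

ΔH ≈ −83 kJ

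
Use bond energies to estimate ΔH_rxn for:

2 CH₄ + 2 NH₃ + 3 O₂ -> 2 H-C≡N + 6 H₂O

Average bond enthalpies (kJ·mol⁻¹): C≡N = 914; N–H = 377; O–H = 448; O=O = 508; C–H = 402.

ΔH ≈ −1006 kJ

Bonds broken (reactants):
  C–H: 8 × 402 = 3216
  N–H: 6 × 377 = 2262
  O=O: 3 × 508 = 1524
  Σ(broken) = 7002 kJ
Bonds formed (products):
  C≡N: 2 × 914 = 1828
  C–H: 2 × 402 = 804
  O–H: 12 × 448 = 5376
  Σ(formed) = 8008 kJ
ΔH = Σ(broken) − Σ(formed) = 7002 − 8008 = −1006 kJ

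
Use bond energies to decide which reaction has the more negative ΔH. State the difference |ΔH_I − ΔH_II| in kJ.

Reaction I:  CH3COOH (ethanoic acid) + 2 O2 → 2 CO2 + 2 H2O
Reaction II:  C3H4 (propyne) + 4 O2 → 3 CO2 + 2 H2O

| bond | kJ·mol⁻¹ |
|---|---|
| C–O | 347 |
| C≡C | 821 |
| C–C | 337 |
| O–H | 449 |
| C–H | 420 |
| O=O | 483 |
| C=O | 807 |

Reaction I:
  Bonds broken (reactants):
    C–C: 1 × 337 = 337
    C–H: 3 × 420 = 1260
    C–O: 1 × 347 = 347
    C=O: 1 × 807 = 807
    O–H: 1 × 449 = 449
    O=O: 2 × 483 = 966
    Σ(broken) = 4166 kJ
  Bonds formed (products):
    C=O: 4 × 807 = 3228
    O–H: 4 × 449 = 1796
    Σ(formed) = 5024 kJ
  ΔH_I = 4166 − 5024 = −858 kJ
Reaction II:
  Bonds broken (reactants):
    C≡C: 1 × 821 = 821
    C–C: 1 × 337 = 337
    C–H: 4 × 420 = 1680
    O=O: 4 × 483 = 1932
    Σ(broken) = 4770 kJ
  Bonds formed (products):
    C=O: 6 × 807 = 4842
    O–H: 4 × 449 = 1796
    Σ(formed) = 6638 kJ
  ΔH_II = 4770 − 6638 = −1868 kJ
ΔH_I − ΔH_II = +1010 kJ, so reaction II has the more negative ΔH; |ΔH_I − ΔH_II| = 1010 kJ.

Reaction II, by 1010 kJ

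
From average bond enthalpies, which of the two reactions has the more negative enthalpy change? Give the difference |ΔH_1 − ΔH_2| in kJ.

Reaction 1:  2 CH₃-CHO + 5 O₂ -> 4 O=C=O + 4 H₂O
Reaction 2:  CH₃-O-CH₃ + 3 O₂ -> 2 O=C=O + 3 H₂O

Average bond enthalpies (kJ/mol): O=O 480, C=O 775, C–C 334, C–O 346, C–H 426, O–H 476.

Reaction 1:
  Bonds broken (reactants):
    C–C: 2 × 334 = 668
    C–H: 8 × 426 = 3408
    C=O: 2 × 775 = 1550
    O=O: 5 × 480 = 2400
    Σ(broken) = 8026 kJ
  Bonds formed (products):
    C=O: 8 × 775 = 6200
    O–H: 8 × 476 = 3808
    Σ(formed) = 10008 kJ
  ΔH_1 = 8026 − 10008 = −1982 kJ
Reaction 2:
  Bonds broken (reactants):
    C–H: 6 × 426 = 2556
    C–O: 2 × 346 = 692
    O=O: 3 × 480 = 1440
    Σ(broken) = 4688 kJ
  Bonds formed (products):
    C=O: 4 × 775 = 3100
    O–H: 6 × 476 = 2856
    Σ(formed) = 5956 kJ
  ΔH_2 = 4688 − 5956 = −1268 kJ
ΔH_1 − ΔH_2 = −714 kJ, so reaction 1 has the more negative ΔH; |ΔH_1 − ΔH_2| = 714 kJ.

Reaction 1, by 714 kJ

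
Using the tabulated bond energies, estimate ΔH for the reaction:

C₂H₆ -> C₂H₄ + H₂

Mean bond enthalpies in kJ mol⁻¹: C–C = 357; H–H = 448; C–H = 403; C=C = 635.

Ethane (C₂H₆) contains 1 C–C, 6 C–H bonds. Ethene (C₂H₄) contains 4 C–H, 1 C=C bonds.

Bonds broken (reactants):
  C–C: 1 × 357 = 357
  C–H: 6 × 403 = 2418
  Σ(broken) = 2775 kJ
Bonds formed (products):
  C–H: 4 × 403 = 1612
  C=C: 1 × 635 = 635
  H–H: 1 × 448 = 448
  Σ(formed) = 2695 kJ
ΔH = Σ(broken) − Σ(formed) = 2775 − 2695 = +80 kJ

ΔH ≈ +80 kJ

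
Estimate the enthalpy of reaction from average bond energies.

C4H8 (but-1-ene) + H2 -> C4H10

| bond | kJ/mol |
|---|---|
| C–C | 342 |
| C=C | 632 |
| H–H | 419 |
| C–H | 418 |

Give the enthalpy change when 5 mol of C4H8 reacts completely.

Bonds broken (reactants):
  C–C: 2 × 342 = 684
  C–H: 8 × 418 = 3344
  C=C: 1 × 632 = 632
  H–H: 1 × 419 = 419
  Σ(broken) = 5079 kJ
Bonds formed (products):
  C–C: 3 × 342 = 1026
  C–H: 10 × 418 = 4180
  Σ(formed) = 5206 kJ
ΔH = Σ(broken) − Σ(formed) = 5079 − 5206 = −127 kJ
For 5× the reaction as written: 5 × (−127) = −635 kJ

ΔH = −635 kJ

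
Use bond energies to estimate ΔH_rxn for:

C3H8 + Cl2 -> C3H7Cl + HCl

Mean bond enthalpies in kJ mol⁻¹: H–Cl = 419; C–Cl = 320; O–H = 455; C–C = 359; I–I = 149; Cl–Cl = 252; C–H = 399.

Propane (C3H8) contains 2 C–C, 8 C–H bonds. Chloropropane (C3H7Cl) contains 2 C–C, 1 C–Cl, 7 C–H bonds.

ΔH ≈ −88 kJ

Bonds broken (reactants):
  C–C: 2 × 359 = 718
  C–H: 8 × 399 = 3192
  Cl–Cl: 1 × 252 = 252
  Σ(broken) = 4162 kJ
Bonds formed (products):
  C–C: 2 × 359 = 718
  C–Cl: 1 × 320 = 320
  C–H: 7 × 399 = 2793
  H–Cl: 1 × 419 = 419
  Σ(formed) = 4250 kJ
ΔH = Σ(broken) − Σ(formed) = 4162 − 4250 = −88 kJ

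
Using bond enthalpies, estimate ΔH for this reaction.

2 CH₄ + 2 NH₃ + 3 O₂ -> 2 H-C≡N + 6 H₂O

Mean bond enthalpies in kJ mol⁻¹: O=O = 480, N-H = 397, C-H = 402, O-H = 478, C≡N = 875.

Bonds broken (reactants):
  C-H: 8 × 402 = 3216
  N-H: 6 × 397 = 2382
  O=O: 3 × 480 = 1440
  Σ(broken) = 7038 kJ
Bonds formed (products):
  C≡N: 2 × 875 = 1750
  C-H: 2 × 402 = 804
  O-H: 12 × 478 = 5736
  Σ(formed) = 8290 kJ
ΔH = Σ(broken) − Σ(formed) = 7038 − 8290 = −1252 kJ

ΔH ≈ −1252 kJ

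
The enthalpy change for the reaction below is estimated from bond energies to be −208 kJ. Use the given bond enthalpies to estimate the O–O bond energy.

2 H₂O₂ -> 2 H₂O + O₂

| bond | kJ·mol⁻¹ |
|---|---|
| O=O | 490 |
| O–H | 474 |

D(O–O) ≈ 141 kJ/mol

Let D be the O–O bond energy.
Σ(broken) = 4×474 + 2×D = 1896 + 2D
Σ(formed) = 4×474 + 1×490 = 2386
ΔH = Σ(broken) − Σ(formed) = (1896 + 2D) − (2386) = −490 + 2D
Setting this equal to −208 kJ gives 2D = 282, so D = 141 kJ/mol.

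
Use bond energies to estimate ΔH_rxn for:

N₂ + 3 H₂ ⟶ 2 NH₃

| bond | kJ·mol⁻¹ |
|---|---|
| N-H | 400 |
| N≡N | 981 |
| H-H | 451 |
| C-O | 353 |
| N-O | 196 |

ΔH ≈ −66 kJ

Bonds broken (reactants):
  H-H: 3 × 451 = 1353
  N≡N: 1 × 981 = 981
  Σ(broken) = 2334 kJ
Bonds formed (products):
  N-H: 6 × 400 = 2400
  Σ(formed) = 2400 kJ
ΔH = Σ(broken) − Σ(formed) = 2334 − 2400 = −66 kJ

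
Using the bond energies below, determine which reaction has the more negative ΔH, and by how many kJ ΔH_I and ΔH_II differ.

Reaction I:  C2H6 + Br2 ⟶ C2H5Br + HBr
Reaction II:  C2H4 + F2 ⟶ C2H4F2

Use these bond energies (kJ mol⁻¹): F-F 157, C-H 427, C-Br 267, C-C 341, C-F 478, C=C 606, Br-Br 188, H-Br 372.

Reaction II, by 510 kJ

Reaction I:
  Bonds broken (reactants):
    Br-Br: 1 × 188 = 188
    C-C: 1 × 341 = 341
    C-H: 6 × 427 = 2562
    Σ(broken) = 3091 kJ
  Bonds formed (products):
    C-Br: 1 × 267 = 267
    C-C: 1 × 341 = 341
    C-H: 5 × 427 = 2135
    H-Br: 1 × 372 = 372
    Σ(formed) = 3115 kJ
  ΔH_I = 3091 − 3115 = −24 kJ
Reaction II:
  Bonds broken (reactants):
    C-H: 4 × 427 = 1708
    C=C: 1 × 606 = 606
    F-F: 1 × 157 = 157
    Σ(broken) = 2471 kJ
  Bonds formed (products):
    C-C: 1 × 341 = 341
    C-F: 2 × 478 = 956
    C-H: 4 × 427 = 1708
    Σ(formed) = 3005 kJ
  ΔH_II = 2471 − 3005 = −534 kJ
ΔH_I − ΔH_II = +510 kJ, so reaction II has the more negative ΔH; |ΔH_I − ΔH_II| = 510 kJ.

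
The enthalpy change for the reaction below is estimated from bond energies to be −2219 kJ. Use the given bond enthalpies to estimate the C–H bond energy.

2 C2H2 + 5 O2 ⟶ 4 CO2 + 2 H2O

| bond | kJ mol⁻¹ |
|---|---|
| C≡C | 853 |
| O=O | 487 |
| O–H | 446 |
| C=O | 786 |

Let D be the C–H bond energy.
Σ(broken) = 2×853 + 4×D + 5×487 = 4141 + 4D
Σ(formed) = 8×786 + 4×446 = 8072
ΔH = Σ(broken) − Σ(formed) = (4141 + 4D) − (8072) = −3931 + 4D
Setting this equal to −2219 kJ gives 4D = 1712, so D = 428 kJ/mol.

D(C–H) ≈ 428 kJ/mol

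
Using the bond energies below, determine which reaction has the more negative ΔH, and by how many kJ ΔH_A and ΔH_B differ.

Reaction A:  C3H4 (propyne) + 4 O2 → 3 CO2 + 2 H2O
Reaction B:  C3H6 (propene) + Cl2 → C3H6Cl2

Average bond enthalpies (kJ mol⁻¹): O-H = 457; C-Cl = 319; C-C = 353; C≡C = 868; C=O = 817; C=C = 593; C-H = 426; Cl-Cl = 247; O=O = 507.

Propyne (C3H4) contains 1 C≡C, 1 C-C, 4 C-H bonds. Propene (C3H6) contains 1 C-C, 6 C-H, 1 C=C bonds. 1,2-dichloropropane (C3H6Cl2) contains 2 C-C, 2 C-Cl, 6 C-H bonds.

Reaction A:
  Bonds broken (reactants):
    C≡C: 1 × 868 = 868
    C-C: 1 × 353 = 353
    C-H: 4 × 426 = 1704
    O=O: 4 × 507 = 2028
    Σ(broken) = 4953 kJ
  Bonds formed (products):
    C=O: 6 × 817 = 4902
    O-H: 4 × 457 = 1828
    Σ(formed) = 6730 kJ
  ΔH_A = 4953 − 6730 = −1777 kJ
Reaction B:
  Bonds broken (reactants):
    C-C: 1 × 353 = 353
    C-H: 6 × 426 = 2556
    C=C: 1 × 593 = 593
    Cl-Cl: 1 × 247 = 247
    Σ(broken) = 3749 kJ
  Bonds formed (products):
    C-C: 2 × 353 = 706
    C-Cl: 2 × 319 = 638
    C-H: 6 × 426 = 2556
    Σ(formed) = 3900 kJ
  ΔH_B = 3749 − 3900 = −151 kJ
ΔH_A − ΔH_B = −1626 kJ, so reaction A has the more negative ΔH; |ΔH_A − ΔH_B| = 1626 kJ.

Reaction A, by 1626 kJ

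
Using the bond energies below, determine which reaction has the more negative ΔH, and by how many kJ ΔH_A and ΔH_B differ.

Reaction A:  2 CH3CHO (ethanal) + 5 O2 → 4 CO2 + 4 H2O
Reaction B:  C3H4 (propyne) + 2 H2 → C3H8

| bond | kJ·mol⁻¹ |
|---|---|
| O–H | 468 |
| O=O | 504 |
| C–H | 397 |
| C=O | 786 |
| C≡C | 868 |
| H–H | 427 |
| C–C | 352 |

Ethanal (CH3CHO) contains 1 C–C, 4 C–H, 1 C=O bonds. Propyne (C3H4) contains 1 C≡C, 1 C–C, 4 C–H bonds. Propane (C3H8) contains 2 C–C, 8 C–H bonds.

Reaction A, by 1842 kJ

Reaction A:
  Bonds broken (reactants):
    C–C: 2 × 352 = 704
    C–H: 8 × 397 = 3176
    C=O: 2 × 786 = 1572
    O=O: 5 × 504 = 2520
    Σ(broken) = 7972 kJ
  Bonds formed (products):
    C=O: 8 × 786 = 6288
    O–H: 8 × 468 = 3744
    Σ(formed) = 10032 kJ
  ΔH_A = 7972 − 10032 = −2060 kJ
Reaction B:
  Bonds broken (reactants):
    C≡C: 1 × 868 = 868
    C–C: 1 × 352 = 352
    C–H: 4 × 397 = 1588
    H–H: 2 × 427 = 854
    Σ(broken) = 3662 kJ
  Bonds formed (products):
    C–C: 2 × 352 = 704
    C–H: 8 × 397 = 3176
    Σ(formed) = 3880 kJ
  ΔH_B = 3662 − 3880 = −218 kJ
ΔH_A − ΔH_B = −1842 kJ, so reaction A has the more negative ΔH; |ΔH_A − ΔH_B| = 1842 kJ.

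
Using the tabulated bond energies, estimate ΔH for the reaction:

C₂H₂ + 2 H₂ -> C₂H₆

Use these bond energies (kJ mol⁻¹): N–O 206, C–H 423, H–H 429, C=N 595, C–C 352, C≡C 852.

ΔH ≈ −334 kJ

Bonds broken (reactants):
  C≡C: 1 × 852 = 852
  C–H: 2 × 423 = 846
  H–H: 2 × 429 = 858
  Σ(broken) = 2556 kJ
Bonds formed (products):
  C–C: 1 × 352 = 352
  C–H: 6 × 423 = 2538
  Σ(formed) = 2890 kJ
ΔH = Σ(broken) − Σ(formed) = 2556 − 2890 = −334 kJ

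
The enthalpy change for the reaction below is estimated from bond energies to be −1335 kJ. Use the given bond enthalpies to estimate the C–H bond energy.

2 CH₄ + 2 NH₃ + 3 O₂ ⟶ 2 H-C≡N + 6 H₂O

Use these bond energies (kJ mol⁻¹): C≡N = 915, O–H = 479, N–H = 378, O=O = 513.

Let D be the C–H bond energy.
Σ(broken) = 8×D + 6×378 + 3×513 = 3807 + 8D
Σ(formed) = 2×915 + 2×D + 12×479 = 7578 + 2D
ΔH = Σ(broken) − Σ(formed) = (3807 + 8D) − (7578 + 2D) = −3771 + 6D
Setting this equal to −1335 kJ gives 6D = 2436, so D = 406 kJ/mol.

D(C–H) ≈ 406 kJ/mol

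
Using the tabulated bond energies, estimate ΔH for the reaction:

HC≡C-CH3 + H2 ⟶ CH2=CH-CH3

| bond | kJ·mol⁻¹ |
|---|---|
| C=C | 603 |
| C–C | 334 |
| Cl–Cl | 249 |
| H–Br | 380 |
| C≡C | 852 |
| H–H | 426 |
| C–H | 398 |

ΔH ≈ −121 kJ

Bonds broken (reactants):
  C≡C: 1 × 852 = 852
  C–C: 1 × 334 = 334
  C–H: 4 × 398 = 1592
  H–H: 1 × 426 = 426
  Σ(broken) = 3204 kJ
Bonds formed (products):
  C–C: 1 × 334 = 334
  C–H: 6 × 398 = 2388
  C=C: 1 × 603 = 603
  Σ(formed) = 3325 kJ
ΔH = Σ(broken) − Σ(formed) = 3204 − 3325 = −121 kJ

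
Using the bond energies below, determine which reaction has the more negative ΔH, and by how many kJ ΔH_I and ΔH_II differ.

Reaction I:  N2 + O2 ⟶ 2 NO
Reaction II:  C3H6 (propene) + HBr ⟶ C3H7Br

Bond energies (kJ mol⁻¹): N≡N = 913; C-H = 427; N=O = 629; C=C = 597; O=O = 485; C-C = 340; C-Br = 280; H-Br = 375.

Reaction II, by 215 kJ

Reaction I:
  Bonds broken (reactants):
    N≡N: 1 × 913 = 913
    O=O: 1 × 485 = 485
    Σ(broken) = 1398 kJ
  Bonds formed (products):
    N=O: 2 × 629 = 1258
    Σ(formed) = 1258 kJ
  ΔH_I = 1398 − 1258 = +140 kJ
Reaction II:
  Bonds broken (reactants):
    C-C: 1 × 340 = 340
    C-H: 6 × 427 = 2562
    C=C: 1 × 597 = 597
    H-Br: 1 × 375 = 375
    Σ(broken) = 3874 kJ
  Bonds formed (products):
    C-Br: 1 × 280 = 280
    C-C: 2 × 340 = 680
    C-H: 7 × 427 = 2989
    Σ(formed) = 3949 kJ
  ΔH_II = 3874 − 3949 = −75 kJ
ΔH_I − ΔH_II = +215 kJ, so reaction II has the more negative ΔH; |ΔH_I − ΔH_II| = 215 kJ.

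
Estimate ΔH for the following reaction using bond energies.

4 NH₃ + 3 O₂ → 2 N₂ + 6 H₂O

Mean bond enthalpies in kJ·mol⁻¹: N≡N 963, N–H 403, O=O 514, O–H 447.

Bonds broken (reactants):
  N–H: 12 × 403 = 4836
  O=O: 3 × 514 = 1542
  Σ(broken) = 6378 kJ
Bonds formed (products):
  N≡N: 2 × 963 = 1926
  O–H: 12 × 447 = 5364
  Σ(formed) = 7290 kJ
ΔH = Σ(broken) − Σ(formed) = 6378 − 7290 = −912 kJ

ΔH ≈ −912 kJ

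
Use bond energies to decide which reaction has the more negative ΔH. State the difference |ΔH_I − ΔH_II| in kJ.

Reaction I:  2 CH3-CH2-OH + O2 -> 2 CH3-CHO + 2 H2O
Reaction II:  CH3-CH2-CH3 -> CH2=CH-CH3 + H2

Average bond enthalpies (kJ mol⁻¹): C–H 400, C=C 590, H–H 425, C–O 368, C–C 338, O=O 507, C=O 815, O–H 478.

Reaction I, by 666 kJ

Reaction I:
  Bonds broken (reactants):
    C–C: 2 × 338 = 676
    C–H: 10 × 400 = 4000
    C–O: 2 × 368 = 736
    O–H: 2 × 478 = 956
    O=O: 1 × 507 = 507
    Σ(broken) = 6875 kJ
  Bonds formed (products):
    C–C: 2 × 338 = 676
    C–H: 8 × 400 = 3200
    C=O: 2 × 815 = 1630
    O–H: 4 × 478 = 1912
    Σ(formed) = 7418 kJ
  ΔH_I = 6875 − 7418 = −543 kJ
Reaction II:
  Bonds broken (reactants):
    C–C: 2 × 338 = 676
    C–H: 8 × 400 = 3200
    Σ(broken) = 3876 kJ
  Bonds formed (products):
    C–C: 1 × 338 = 338
    C–H: 6 × 400 = 2400
    C=C: 1 × 590 = 590
    H–H: 1 × 425 = 425
    Σ(formed) = 3753 kJ
  ΔH_II = 3876 − 3753 = +123 kJ
ΔH_I − ΔH_II = −666 kJ, so reaction I has the more negative ΔH; |ΔH_I − ΔH_II| = 666 kJ.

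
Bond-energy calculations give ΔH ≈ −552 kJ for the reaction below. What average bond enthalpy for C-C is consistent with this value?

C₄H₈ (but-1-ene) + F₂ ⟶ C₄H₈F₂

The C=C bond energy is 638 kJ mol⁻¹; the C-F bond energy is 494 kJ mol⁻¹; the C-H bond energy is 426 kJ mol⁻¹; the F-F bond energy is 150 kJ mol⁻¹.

D(C-C) ≈ 352 kJ/mol

Let D be the C-C bond energy.
Σ(broken) = 2×D + 8×426 + 1×638 + 1×150 = 4196 + 2D
Σ(formed) = 3×D + 2×494 + 8×426 = 4396 + 3D
ΔH = Σ(broken) − Σ(formed) = (4196 + 2D) − (4396 + 3D) = −200 − D
Setting this equal to −552 kJ gives D = 352 kJ/mol.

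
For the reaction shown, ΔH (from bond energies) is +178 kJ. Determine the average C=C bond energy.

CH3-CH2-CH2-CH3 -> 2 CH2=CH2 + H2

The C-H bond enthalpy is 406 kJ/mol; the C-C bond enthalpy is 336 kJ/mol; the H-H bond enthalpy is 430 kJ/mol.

Let D be the C=C bond energy.
Σ(broken) = 3×336 + 10×406 = 5068
Σ(formed) = 8×406 + 2×D + 1×430 = 3678 + 2D
ΔH = Σ(broken) − Σ(formed) = (5068) − (3678 + 2D) = +1390 − 2D
Setting this equal to +178 kJ gives 2D = 1212, so D = 606 kJ/mol.

D(C=C) ≈ 606 kJ/mol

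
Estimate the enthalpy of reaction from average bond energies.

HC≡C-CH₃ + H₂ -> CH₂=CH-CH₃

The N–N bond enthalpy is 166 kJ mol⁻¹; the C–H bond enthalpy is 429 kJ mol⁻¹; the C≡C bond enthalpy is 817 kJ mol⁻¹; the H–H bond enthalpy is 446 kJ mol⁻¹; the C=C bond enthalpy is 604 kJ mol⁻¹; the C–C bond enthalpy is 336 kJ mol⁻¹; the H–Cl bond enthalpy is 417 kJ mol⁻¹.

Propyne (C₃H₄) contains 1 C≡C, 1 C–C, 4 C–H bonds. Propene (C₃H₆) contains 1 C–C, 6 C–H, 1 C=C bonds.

Bonds broken (reactants):
  C≡C: 1 × 817 = 817
  C–C: 1 × 336 = 336
  C–H: 4 × 429 = 1716
  H–H: 1 × 446 = 446
  Σ(broken) = 3315 kJ
Bonds formed (products):
  C–C: 1 × 336 = 336
  C–H: 6 × 429 = 2574
  C=C: 1 × 604 = 604
  Σ(formed) = 3514 kJ
ΔH = Σ(broken) − Σ(formed) = 3315 − 3514 = −199 kJ

ΔH ≈ −199 kJ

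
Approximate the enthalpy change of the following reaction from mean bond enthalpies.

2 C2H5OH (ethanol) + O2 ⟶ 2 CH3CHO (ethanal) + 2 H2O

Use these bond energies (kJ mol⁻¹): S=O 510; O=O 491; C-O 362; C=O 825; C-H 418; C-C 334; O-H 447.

ΔH ≈ −493 kJ

Bonds broken (reactants):
  C-C: 2 × 334 = 668
  C-H: 10 × 418 = 4180
  C-O: 2 × 362 = 724
  O-H: 2 × 447 = 894
  O=O: 1 × 491 = 491
  Σ(broken) = 6957 kJ
Bonds formed (products):
  C-C: 2 × 334 = 668
  C-H: 8 × 418 = 3344
  C=O: 2 × 825 = 1650
  O-H: 4 × 447 = 1788
  Σ(formed) = 7450 kJ
ΔH = Σ(broken) − Σ(formed) = 6957 − 7450 = −493 kJ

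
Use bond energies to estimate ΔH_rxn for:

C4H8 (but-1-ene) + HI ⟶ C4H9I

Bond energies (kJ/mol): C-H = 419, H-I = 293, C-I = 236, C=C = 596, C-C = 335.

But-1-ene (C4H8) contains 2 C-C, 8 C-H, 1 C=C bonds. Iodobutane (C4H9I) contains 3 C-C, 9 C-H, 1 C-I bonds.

ΔH ≈ −101 kJ

Bonds broken (reactants):
  C-C: 2 × 335 = 670
  C-H: 8 × 419 = 3352
  C=C: 1 × 596 = 596
  H-I: 1 × 293 = 293
  Σ(broken) = 4911 kJ
Bonds formed (products):
  C-C: 3 × 335 = 1005
  C-H: 9 × 419 = 3771
  C-I: 1 × 236 = 236
  Σ(formed) = 5012 kJ
ΔH = Σ(broken) − Σ(formed) = 4911 − 5012 = −101 kJ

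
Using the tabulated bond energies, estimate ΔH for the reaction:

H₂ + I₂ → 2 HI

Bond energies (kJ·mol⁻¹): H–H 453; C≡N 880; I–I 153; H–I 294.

Bonds broken (reactants):
  H–H: 1 × 453 = 453
  I–I: 1 × 153 = 153
  Σ(broken) = 606 kJ
Bonds formed (products):
  H–I: 2 × 294 = 588
  Σ(formed) = 588 kJ
ΔH = Σ(broken) − Σ(formed) = 606 − 588 = +18 kJ

ΔH ≈ +18 kJ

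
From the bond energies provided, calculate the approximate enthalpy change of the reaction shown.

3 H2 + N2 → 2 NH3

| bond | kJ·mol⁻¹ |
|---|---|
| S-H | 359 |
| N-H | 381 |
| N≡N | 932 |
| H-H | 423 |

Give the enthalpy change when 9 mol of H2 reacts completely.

ΔH = −255 kJ

Bonds broken (reactants):
  H-H: 3 × 423 = 1269
  N≡N: 1 × 932 = 932
  Σ(broken) = 2201 kJ
Bonds formed (products):
  N-H: 6 × 381 = 2286
  Σ(formed) = 2286 kJ
ΔH = Σ(broken) − Σ(formed) = 2201 − 2286 = −85 kJ
For 3× the reaction as written: 3 × (−85) = −255 kJ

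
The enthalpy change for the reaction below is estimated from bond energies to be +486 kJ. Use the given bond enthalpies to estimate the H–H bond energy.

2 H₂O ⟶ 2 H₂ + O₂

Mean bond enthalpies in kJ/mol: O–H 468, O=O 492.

Let D be the H–H bond energy.
Σ(broken) = 4×468 = 1872
Σ(formed) = 2×D + 1×492 = 492 + 2D
ΔH = Σ(broken) − Σ(formed) = (1872) − (492 + 2D) = +1380 − 2D
Setting this equal to +486 kJ gives 2D = 894, so D = 447 kJ/mol.

D(H–H) ≈ 447 kJ/mol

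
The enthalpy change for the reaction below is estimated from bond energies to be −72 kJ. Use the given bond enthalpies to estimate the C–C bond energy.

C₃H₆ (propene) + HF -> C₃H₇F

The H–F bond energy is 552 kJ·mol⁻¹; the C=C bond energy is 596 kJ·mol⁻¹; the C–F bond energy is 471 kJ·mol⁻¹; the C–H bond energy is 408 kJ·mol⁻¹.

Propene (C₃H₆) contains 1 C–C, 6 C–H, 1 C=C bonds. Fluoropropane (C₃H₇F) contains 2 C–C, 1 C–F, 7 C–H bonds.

D(C–C) ≈ 341 kJ/mol

Let D be the C–C bond energy.
Σ(broken) = 1×D + 6×408 + 1×596 + 1×552 = 3596 + D
Σ(formed) = 2×D + 1×471 + 7×408 = 3327 + 2D
ΔH = Σ(broken) − Σ(formed) = (3596 + D) − (3327 + 2D) = +269 − D
Setting this equal to −72 kJ gives D = 341 kJ/mol.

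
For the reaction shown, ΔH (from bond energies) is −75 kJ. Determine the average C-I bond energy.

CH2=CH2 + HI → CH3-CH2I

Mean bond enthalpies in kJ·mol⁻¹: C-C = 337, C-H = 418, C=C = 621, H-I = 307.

Let D be the C-I bond energy.
Σ(broken) = 4×418 + 1×621 + 1×307 = 2600
Σ(formed) = 1×337 + 5×418 + 1×D = 2427 + D
ΔH = Σ(broken) − Σ(formed) = (2600) − (2427 + D) = +173 − D
Setting this equal to −75 kJ gives D = 248 kJ/mol.

D(C-I) ≈ 248 kJ/mol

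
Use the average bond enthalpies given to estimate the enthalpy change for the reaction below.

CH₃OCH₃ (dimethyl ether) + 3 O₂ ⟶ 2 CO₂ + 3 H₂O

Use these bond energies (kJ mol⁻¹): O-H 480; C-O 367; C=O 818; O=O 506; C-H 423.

Bonds broken (reactants):
  C-H: 6 × 423 = 2538
  C-O: 2 × 367 = 734
  O=O: 3 × 506 = 1518
  Σ(broken) = 4790 kJ
Bonds formed (products):
  C=O: 4 × 818 = 3272
  O-H: 6 × 480 = 2880
  Σ(formed) = 6152 kJ
ΔH = Σ(broken) − Σ(formed) = 4790 − 6152 = −1362 kJ

ΔH ≈ −1362 kJ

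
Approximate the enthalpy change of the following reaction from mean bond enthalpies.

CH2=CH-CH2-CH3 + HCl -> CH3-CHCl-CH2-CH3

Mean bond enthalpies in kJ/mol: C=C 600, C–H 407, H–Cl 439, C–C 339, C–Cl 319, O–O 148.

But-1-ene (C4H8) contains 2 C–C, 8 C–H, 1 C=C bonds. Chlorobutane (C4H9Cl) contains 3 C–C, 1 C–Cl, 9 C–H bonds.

ΔH ≈ −26 kJ

Bonds broken (reactants):
  C–C: 2 × 339 = 678
  C–H: 8 × 407 = 3256
  C=C: 1 × 600 = 600
  H–Cl: 1 × 439 = 439
  Σ(broken) = 4973 kJ
Bonds formed (products):
  C–C: 3 × 339 = 1017
  C–Cl: 1 × 319 = 319
  C–H: 9 × 407 = 3663
  Σ(formed) = 4999 kJ
ΔH = Σ(broken) − Σ(formed) = 4973 − 4999 = −26 kJ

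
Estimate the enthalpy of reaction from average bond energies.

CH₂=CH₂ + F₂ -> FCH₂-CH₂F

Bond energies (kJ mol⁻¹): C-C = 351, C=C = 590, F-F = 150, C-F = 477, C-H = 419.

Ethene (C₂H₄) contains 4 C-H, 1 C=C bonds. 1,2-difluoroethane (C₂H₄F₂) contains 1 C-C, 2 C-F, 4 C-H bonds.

Bonds broken (reactants):
  C-H: 4 × 419 = 1676
  C=C: 1 × 590 = 590
  F-F: 1 × 150 = 150
  Σ(broken) = 2416 kJ
Bonds formed (products):
  C-C: 1 × 351 = 351
  C-F: 2 × 477 = 954
  C-H: 4 × 419 = 1676
  Σ(formed) = 2981 kJ
ΔH = Σ(broken) − Σ(formed) = 2416 − 2981 = −565 kJ

ΔH ≈ −565 kJ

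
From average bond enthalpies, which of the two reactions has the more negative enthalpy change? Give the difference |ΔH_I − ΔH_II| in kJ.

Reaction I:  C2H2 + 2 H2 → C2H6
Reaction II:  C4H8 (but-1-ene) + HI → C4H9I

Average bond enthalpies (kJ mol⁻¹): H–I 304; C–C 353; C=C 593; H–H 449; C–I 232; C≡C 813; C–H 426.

Reaction I:
  Bonds broken (reactants):
    C≡C: 1 × 813 = 813
    C–H: 2 × 426 = 852
    H–H: 2 × 449 = 898
    Σ(broken) = 2563 kJ
  Bonds formed (products):
    C–C: 1 × 353 = 353
    C–H: 6 × 426 = 2556
    Σ(formed) = 2909 kJ
  ΔH_I = 2563 − 2909 = −346 kJ
Reaction II:
  Bonds broken (reactants):
    C–C: 2 × 353 = 706
    C–H: 8 × 426 = 3408
    C=C: 1 × 593 = 593
    H–I: 1 × 304 = 304
    Σ(broken) = 5011 kJ
  Bonds formed (products):
    C–C: 3 × 353 = 1059
    C–H: 9 × 426 = 3834
    C–I: 1 × 232 = 232
    Σ(formed) = 5125 kJ
  ΔH_II = 5011 − 5125 = −114 kJ
ΔH_I − ΔH_II = −232 kJ, so reaction I has the more negative ΔH; |ΔH_I − ΔH_II| = 232 kJ.

Reaction I, by 232 kJ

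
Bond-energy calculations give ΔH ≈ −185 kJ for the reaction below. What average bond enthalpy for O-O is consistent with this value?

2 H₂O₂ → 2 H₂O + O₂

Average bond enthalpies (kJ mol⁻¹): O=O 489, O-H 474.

Let D be the O-O bond energy.
Σ(broken) = 4×474 + 2×D = 1896 + 2D
Σ(formed) = 4×474 + 1×489 = 2385
ΔH = Σ(broken) − Σ(formed) = (1896 + 2D) − (2385) = −489 + 2D
Setting this equal to −185 kJ gives 2D = 304, so D = 152 kJ/mol.

D(O-O) ≈ 152 kJ/mol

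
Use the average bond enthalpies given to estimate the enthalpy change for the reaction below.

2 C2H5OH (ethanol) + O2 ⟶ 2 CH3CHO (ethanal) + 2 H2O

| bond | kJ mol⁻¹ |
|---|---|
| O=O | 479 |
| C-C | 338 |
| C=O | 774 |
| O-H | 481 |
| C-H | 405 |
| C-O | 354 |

Bonds broken (reactants):
  C-C: 2 × 338 = 676
  C-H: 10 × 405 = 4050
  C-O: 2 × 354 = 708
  O-H: 2 × 481 = 962
  O=O: 1 × 479 = 479
  Σ(broken) = 6875 kJ
Bonds formed (products):
  C-C: 2 × 338 = 676
  C-H: 8 × 405 = 3240
  C=O: 2 × 774 = 1548
  O-H: 4 × 481 = 1924
  Σ(formed) = 7388 kJ
ΔH = Σ(broken) − Σ(formed) = 6875 − 7388 = −513 kJ

ΔH ≈ −513 kJ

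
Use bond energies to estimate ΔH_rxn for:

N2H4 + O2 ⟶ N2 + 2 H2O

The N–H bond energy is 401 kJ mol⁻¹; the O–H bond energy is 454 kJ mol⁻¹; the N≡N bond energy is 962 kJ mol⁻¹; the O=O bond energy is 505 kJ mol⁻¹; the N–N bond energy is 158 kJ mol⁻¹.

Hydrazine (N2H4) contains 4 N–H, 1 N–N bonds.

ΔH ≈ −511 kJ

Bonds broken (reactants):
  N–H: 4 × 401 = 1604
  N–N: 1 × 158 = 158
  O=O: 1 × 505 = 505
  Σ(broken) = 2267 kJ
Bonds formed (products):
  N≡N: 1 × 962 = 962
  O–H: 4 × 454 = 1816
  Σ(formed) = 2778 kJ
ΔH = Σ(broken) − Σ(formed) = 2267 − 2778 = −511 kJ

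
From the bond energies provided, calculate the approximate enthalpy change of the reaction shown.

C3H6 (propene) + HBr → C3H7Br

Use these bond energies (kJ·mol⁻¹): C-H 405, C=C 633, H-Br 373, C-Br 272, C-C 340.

Bonds broken (reactants):
  C-C: 1 × 340 = 340
  C-H: 6 × 405 = 2430
  C=C: 1 × 633 = 633
  H-Br: 1 × 373 = 373
  Σ(broken) = 3776 kJ
Bonds formed (products):
  C-Br: 1 × 272 = 272
  C-C: 2 × 340 = 680
  C-H: 7 × 405 = 2835
  Σ(formed) = 3787 kJ
ΔH = Σ(broken) − Σ(formed) = 3776 − 3787 = −11 kJ

ΔH ≈ −11 kJ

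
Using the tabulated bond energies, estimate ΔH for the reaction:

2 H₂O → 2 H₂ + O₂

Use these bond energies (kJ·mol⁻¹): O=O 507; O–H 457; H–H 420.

ΔH ≈ +481 kJ

Bonds broken (reactants):
  O–H: 4 × 457 = 1828
  Σ(broken) = 1828 kJ
Bonds formed (products):
  H–H: 2 × 420 = 840
  O=O: 1 × 507 = 507
  Σ(formed) = 1347 kJ
ΔH = Σ(broken) − Σ(formed) = 1828 − 1347 = +481 kJ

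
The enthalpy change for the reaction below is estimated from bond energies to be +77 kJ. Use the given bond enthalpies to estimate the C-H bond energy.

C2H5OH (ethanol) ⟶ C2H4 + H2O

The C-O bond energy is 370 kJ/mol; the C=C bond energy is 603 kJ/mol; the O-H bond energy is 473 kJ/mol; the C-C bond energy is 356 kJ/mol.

Let D be the C-H bond energy.
Σ(broken) = 1×356 + 5×D + 1×370 + 1×473 = 1199 + 5D
Σ(formed) = 4×D + 1×603 + 2×473 = 1549 + 4D
ΔH = Σ(broken) − Σ(formed) = (1199 + 5D) − (1549 + 4D) = −350 + D
Setting this equal to +77 kJ gives D = 427 kJ/mol.

D(C-H) ≈ 427 kJ/mol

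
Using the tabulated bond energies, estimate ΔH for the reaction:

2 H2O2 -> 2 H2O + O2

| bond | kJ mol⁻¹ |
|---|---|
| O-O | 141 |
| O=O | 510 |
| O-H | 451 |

Bonds broken (reactants):
  O-H: 4 × 451 = 1804
  O-O: 2 × 141 = 282
  Σ(broken) = 2086 kJ
Bonds formed (products):
  O-H: 4 × 451 = 1804
  O=O: 1 × 510 = 510
  Σ(formed) = 2314 kJ
ΔH = Σ(broken) − Σ(formed) = 2086 − 2314 = −228 kJ

ΔH ≈ −228 kJ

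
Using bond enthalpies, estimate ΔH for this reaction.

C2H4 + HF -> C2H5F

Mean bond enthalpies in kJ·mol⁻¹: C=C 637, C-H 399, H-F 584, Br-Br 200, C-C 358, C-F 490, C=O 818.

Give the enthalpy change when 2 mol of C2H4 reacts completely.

Bonds broken (reactants):
  C-H: 4 × 399 = 1596
  C=C: 1 × 637 = 637
  H-F: 1 × 584 = 584
  Σ(broken) = 2817 kJ
Bonds formed (products):
  C-C: 1 × 358 = 358
  C-F: 1 × 490 = 490
  C-H: 5 × 399 = 1995
  Σ(formed) = 2843 kJ
ΔH = Σ(broken) − Σ(formed) = 2817 − 2843 = −26 kJ
For 2× the reaction as written: 2 × (−26) = −52 kJ

ΔH = −52 kJ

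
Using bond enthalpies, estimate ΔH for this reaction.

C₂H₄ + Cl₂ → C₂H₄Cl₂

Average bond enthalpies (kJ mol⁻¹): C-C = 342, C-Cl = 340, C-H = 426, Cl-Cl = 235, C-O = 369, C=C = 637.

ΔH ≈ −150 kJ

Bonds broken (reactants):
  C-H: 4 × 426 = 1704
  C=C: 1 × 637 = 637
  Cl-Cl: 1 × 235 = 235
  Σ(broken) = 2576 kJ
Bonds formed (products):
  C-C: 1 × 342 = 342
  C-Cl: 2 × 340 = 680
  C-H: 4 × 426 = 1704
  Σ(formed) = 2726 kJ
ΔH = Σ(broken) − Σ(formed) = 2576 − 2726 = −150 kJ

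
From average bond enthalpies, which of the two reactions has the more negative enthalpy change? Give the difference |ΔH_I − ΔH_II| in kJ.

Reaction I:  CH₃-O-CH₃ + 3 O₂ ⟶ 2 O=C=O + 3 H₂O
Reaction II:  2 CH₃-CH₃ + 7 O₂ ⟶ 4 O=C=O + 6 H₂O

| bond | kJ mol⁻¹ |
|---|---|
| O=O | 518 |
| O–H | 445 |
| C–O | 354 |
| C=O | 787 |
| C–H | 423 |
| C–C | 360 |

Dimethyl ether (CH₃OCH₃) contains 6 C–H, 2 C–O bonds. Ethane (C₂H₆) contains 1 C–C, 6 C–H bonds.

Reaction II, by 1196 kJ

Reaction I:
  Bonds broken (reactants):
    C–H: 6 × 423 = 2538
    C–O: 2 × 354 = 708
    O=O: 3 × 518 = 1554
    Σ(broken) = 4800 kJ
  Bonds formed (products):
    C=O: 4 × 787 = 3148
    O–H: 6 × 445 = 2670
    Σ(formed) = 5818 kJ
  ΔH_I = 4800 − 5818 = −1018 kJ
Reaction II:
  Bonds broken (reactants):
    C–C: 2 × 360 = 720
    C–H: 12 × 423 = 5076
    O=O: 7 × 518 = 3626
    Σ(broken) = 9422 kJ
  Bonds formed (products):
    C=O: 8 × 787 = 6296
    O–H: 12 × 445 = 5340
    Σ(formed) = 11636 kJ
  ΔH_II = 9422 − 11636 = −2214 kJ
ΔH_I − ΔH_II = +1196 kJ, so reaction II has the more negative ΔH; |ΔH_I − ΔH_II| = 1196 kJ.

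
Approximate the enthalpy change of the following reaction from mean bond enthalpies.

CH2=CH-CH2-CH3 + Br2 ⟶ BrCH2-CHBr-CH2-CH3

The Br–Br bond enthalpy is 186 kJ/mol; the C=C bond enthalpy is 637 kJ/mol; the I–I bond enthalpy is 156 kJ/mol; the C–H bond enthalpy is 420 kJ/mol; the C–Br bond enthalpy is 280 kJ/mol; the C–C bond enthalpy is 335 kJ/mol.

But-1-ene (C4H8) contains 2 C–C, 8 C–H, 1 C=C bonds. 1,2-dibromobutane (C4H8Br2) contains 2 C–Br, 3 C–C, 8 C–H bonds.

ΔH ≈ −72 kJ

Bonds broken (reactants):
  Br–Br: 1 × 186 = 186
  C–C: 2 × 335 = 670
  C–H: 8 × 420 = 3360
  C=C: 1 × 637 = 637
  Σ(broken) = 4853 kJ
Bonds formed (products):
  C–Br: 2 × 280 = 560
  C–C: 3 × 335 = 1005
  C–H: 8 × 420 = 3360
  Σ(formed) = 4925 kJ
ΔH = Σ(broken) − Σ(formed) = 4853 − 4925 = −72 kJ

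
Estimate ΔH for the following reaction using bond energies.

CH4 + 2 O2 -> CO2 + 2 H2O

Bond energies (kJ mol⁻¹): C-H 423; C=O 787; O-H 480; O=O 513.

Bonds broken (reactants):
  C-H: 4 × 423 = 1692
  O=O: 2 × 513 = 1026
  Σ(broken) = 2718 kJ
Bonds formed (products):
  C=O: 2 × 787 = 1574
  O-H: 4 × 480 = 1920
  Σ(formed) = 3494 kJ
ΔH = Σ(broken) − Σ(formed) = 2718 − 3494 = −776 kJ

ΔH ≈ −776 kJ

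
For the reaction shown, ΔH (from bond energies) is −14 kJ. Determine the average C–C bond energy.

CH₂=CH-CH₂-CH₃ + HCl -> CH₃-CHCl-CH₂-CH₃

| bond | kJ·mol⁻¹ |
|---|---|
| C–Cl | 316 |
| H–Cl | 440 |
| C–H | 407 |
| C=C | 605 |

D(C–C) ≈ 336 kJ/mol

Let D be the C–C bond energy.
Σ(broken) = 2×D + 8×407 + 1×605 + 1×440 = 4301 + 2D
Σ(formed) = 3×D + 1×316 + 9×407 = 3979 + 3D
ΔH = Σ(broken) − Σ(formed) = (4301 + 2D) − (3979 + 3D) = +322 − D
Setting this equal to −14 kJ gives D = 336 kJ/mol.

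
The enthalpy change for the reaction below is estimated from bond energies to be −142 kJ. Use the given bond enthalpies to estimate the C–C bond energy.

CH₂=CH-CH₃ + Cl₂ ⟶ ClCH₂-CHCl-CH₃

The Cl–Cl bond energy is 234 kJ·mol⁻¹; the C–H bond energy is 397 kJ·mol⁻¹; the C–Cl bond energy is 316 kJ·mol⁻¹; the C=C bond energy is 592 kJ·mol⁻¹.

D(C–C) ≈ 336 kJ/mol

Let D be the C–C bond energy.
Σ(broken) = 1×D + 6×397 + 1×592 + 1×234 = 3208 + D
Σ(formed) = 2×D + 2×316 + 6×397 = 3014 + 2D
ΔH = Σ(broken) − Σ(formed) = (3208 + D) − (3014 + 2D) = +194 − D
Setting this equal to −142 kJ gives D = 336 kJ/mol.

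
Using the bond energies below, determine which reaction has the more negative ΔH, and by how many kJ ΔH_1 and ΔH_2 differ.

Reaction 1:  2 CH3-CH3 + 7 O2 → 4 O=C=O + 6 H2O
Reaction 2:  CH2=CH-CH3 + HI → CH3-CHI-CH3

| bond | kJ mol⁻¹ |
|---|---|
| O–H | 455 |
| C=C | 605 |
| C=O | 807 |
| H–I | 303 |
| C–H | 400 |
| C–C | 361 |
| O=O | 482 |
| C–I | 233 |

Reaction 1, by 2934 kJ

Reaction 1:
  Bonds broken (reactants):
    C–C: 2 × 361 = 722
    C–H: 12 × 400 = 4800
    O=O: 7 × 482 = 3374
    Σ(broken) = 8896 kJ
  Bonds formed (products):
    C=O: 8 × 807 = 6456
    O–H: 12 × 455 = 5460
    Σ(formed) = 11916 kJ
  ΔH_1 = 8896 − 11916 = −3020 kJ
Reaction 2:
  Bonds broken (reactants):
    C–C: 1 × 361 = 361
    C–H: 6 × 400 = 2400
    C=C: 1 × 605 = 605
    H–I: 1 × 303 = 303
    Σ(broken) = 3669 kJ
  Bonds formed (products):
    C–C: 2 × 361 = 722
    C–H: 7 × 400 = 2800
    C–I: 1 × 233 = 233
    Σ(formed) = 3755 kJ
  ΔH_2 = 3669 − 3755 = −86 kJ
ΔH_1 − ΔH_2 = −2934 kJ, so reaction 1 has the more negative ΔH; |ΔH_1 − ΔH_2| = 2934 kJ.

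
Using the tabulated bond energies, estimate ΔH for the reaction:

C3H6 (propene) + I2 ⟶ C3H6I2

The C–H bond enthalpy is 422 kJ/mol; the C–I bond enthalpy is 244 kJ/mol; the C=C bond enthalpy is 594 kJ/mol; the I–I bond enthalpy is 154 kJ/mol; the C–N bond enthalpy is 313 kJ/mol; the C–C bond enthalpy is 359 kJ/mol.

ΔH ≈ −99 kJ

Bonds broken (reactants):
  C–C: 1 × 359 = 359
  C–H: 6 × 422 = 2532
  C=C: 1 × 594 = 594
  I–I: 1 × 154 = 154
  Σ(broken) = 3639 kJ
Bonds formed (products):
  C–C: 2 × 359 = 718
  C–H: 6 × 422 = 2532
  C–I: 2 × 244 = 488
  Σ(formed) = 3738 kJ
ΔH = Σ(broken) − Σ(formed) = 3639 − 3738 = −99 kJ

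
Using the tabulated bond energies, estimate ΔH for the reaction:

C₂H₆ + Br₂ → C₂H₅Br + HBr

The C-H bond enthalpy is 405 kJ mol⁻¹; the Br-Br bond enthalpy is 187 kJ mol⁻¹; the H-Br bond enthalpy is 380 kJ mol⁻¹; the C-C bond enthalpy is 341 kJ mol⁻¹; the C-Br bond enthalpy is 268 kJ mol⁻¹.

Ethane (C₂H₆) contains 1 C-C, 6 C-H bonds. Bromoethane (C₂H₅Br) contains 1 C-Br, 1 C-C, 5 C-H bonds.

Bonds broken (reactants):
  Br-Br: 1 × 187 = 187
  C-C: 1 × 341 = 341
  C-H: 6 × 405 = 2430
  Σ(broken) = 2958 kJ
Bonds formed (products):
  C-Br: 1 × 268 = 268
  C-C: 1 × 341 = 341
  C-H: 5 × 405 = 2025
  H-Br: 1 × 380 = 380
  Σ(formed) = 3014 kJ
ΔH = Σ(broken) − Σ(formed) = 2958 − 3014 = −56 kJ

ΔH ≈ −56 kJ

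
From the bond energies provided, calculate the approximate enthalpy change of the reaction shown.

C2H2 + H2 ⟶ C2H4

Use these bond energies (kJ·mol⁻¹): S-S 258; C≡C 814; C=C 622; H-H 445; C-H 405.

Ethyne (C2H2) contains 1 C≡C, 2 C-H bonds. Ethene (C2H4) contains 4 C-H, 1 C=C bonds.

Bonds broken (reactants):
  C≡C: 1 × 814 = 814
  C-H: 2 × 405 = 810
  H-H: 1 × 445 = 445
  Σ(broken) = 2069 kJ
Bonds formed (products):
  C-H: 4 × 405 = 1620
  C=C: 1 × 622 = 622
  Σ(formed) = 2242 kJ
ΔH = Σ(broken) − Σ(formed) = 2069 − 2242 = −173 kJ

ΔH ≈ −173 kJ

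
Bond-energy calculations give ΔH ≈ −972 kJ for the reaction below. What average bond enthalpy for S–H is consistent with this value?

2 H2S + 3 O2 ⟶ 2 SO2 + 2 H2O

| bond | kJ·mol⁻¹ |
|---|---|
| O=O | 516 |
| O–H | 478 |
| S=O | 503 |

D(S–H) ≈ 351 kJ/mol

Let D be the S–H bond energy.
Σ(broken) = 3×516 + 4×D = 1548 + 4D
Σ(formed) = 4×478 + 4×503 = 3924
ΔH = Σ(broken) − Σ(formed) = (1548 + 4D) − (3924) = −2376 + 4D
Setting this equal to −972 kJ gives 4D = 1404, so D = 351 kJ/mol.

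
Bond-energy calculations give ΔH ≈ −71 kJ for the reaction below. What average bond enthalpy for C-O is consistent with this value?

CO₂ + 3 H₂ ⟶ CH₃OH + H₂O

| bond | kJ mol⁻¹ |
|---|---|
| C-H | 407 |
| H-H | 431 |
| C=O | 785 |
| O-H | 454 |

D(C-O) ≈ 351 kJ/mol

Let D be the C-O bond energy.
Σ(broken) = 2×785 + 3×431 = 2863
Σ(formed) = 3×407 + 1×D + 3×454 = 2583 + D
ΔH = Σ(broken) − Σ(formed) = (2863) − (2583 + D) = +280 − D
Setting this equal to −71 kJ gives D = 351 kJ/mol.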